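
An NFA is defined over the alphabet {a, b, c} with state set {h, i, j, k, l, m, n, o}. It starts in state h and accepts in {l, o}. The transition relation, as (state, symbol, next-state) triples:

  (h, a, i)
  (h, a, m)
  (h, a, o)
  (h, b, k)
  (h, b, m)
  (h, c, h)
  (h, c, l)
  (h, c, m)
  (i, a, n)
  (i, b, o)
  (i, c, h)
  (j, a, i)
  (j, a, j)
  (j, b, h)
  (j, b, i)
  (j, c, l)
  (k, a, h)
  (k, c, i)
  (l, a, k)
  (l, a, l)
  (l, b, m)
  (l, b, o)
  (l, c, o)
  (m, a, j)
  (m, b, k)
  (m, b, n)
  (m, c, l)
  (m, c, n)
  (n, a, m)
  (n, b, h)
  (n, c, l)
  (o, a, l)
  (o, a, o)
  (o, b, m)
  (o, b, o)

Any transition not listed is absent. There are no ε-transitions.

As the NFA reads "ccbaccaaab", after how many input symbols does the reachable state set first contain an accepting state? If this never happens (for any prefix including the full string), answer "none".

1

Start in {h}.
Read 'c': {h} → {h, l, m}.
None of the earlier sets intersect F, but {h, l, m} does.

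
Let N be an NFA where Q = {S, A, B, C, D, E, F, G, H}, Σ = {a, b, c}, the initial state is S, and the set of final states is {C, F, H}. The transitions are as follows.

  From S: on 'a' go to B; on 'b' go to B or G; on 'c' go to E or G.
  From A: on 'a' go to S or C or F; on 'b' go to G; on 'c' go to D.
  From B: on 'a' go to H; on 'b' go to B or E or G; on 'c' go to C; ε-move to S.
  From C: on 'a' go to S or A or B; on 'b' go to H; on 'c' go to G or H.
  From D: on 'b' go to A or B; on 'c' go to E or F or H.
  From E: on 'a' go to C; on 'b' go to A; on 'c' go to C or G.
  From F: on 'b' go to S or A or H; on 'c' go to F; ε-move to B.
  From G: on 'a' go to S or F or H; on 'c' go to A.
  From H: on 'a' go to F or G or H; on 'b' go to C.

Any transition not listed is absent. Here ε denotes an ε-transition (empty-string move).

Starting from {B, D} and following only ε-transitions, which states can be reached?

Begin with {B, D}.
ε-move B → S; add S.

{S, B, D}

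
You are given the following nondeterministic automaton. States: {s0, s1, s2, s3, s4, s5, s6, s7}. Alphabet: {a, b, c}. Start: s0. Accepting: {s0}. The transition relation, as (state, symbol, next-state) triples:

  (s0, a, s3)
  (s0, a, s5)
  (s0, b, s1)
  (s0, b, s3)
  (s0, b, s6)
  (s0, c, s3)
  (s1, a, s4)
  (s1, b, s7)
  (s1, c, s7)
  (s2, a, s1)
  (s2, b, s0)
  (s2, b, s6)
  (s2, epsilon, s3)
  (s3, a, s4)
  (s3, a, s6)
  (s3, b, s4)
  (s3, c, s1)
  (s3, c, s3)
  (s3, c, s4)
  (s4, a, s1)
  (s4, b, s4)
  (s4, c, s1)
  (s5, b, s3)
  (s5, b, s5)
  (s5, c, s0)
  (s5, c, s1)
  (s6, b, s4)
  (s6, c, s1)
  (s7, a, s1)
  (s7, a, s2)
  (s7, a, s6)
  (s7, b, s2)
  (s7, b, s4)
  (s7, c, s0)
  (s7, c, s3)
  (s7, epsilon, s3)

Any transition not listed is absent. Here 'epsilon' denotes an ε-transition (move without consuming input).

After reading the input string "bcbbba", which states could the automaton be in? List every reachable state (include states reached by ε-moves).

{s1, s3, s4, s5, s6}

Start in {s0}.
Read 'b': s0→{s1, s3, s6}; now {s1, s3, s6}.
Read 'c': s1→{s7}, s3→{s1, s3, s4}, s6→{s1}; now {s1, s3, s4, s7}.
Read 'b': s1→{s7}, s3→{s4}, s4→{s4}, s7→{s2, s4}; union {s2, s4, s7}; ε-closure = {s2, s3, s4, s7}.
Read 'b': s2→{s0, s6}, s3→{s4}, s4→{s4}, s7→{s2, s4}; union {s0, s2, s4, s6}; ε-closure = {s0, s2, s3, s4, s6}.
Read 'b': s0→{s1, s3, s6}, s2→{s0, s6}, s3→{s4}, s4→{s4}, s6→{s4}; now {s0, s1, s3, s4, s6}.
Read 'a': s0→{s3, s5}, s1→{s4}, s3→{s4, s6}, s4→{s1}, s6→∅; now {s1, s3, s4, s5, s6}.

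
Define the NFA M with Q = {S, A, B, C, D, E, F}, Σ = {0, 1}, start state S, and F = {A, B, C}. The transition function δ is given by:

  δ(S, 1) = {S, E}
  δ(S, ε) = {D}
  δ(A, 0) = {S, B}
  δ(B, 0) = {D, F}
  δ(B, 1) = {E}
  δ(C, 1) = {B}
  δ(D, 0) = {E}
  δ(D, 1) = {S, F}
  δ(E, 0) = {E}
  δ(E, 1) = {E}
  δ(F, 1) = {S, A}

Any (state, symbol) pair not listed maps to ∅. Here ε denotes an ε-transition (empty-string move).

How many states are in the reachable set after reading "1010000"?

Start: ε-closure({S}) = {S, D}.
Read '1': S→{S, E}, D→{S, F}; union {S, E, F}; ε-closure = {S, D, E, F}.
Read '0': S→∅, D→{E}, E→{E}, F→∅; now {E}.
Read '1': E→{E}; now {E}.
Read '0': E→{E}; now {E}.
Read '0': E→{E}; now {E}.
Read '0': E→{E}; now {E}.
Read '0': E→{E}; now {E}.
That set has 1 state.

1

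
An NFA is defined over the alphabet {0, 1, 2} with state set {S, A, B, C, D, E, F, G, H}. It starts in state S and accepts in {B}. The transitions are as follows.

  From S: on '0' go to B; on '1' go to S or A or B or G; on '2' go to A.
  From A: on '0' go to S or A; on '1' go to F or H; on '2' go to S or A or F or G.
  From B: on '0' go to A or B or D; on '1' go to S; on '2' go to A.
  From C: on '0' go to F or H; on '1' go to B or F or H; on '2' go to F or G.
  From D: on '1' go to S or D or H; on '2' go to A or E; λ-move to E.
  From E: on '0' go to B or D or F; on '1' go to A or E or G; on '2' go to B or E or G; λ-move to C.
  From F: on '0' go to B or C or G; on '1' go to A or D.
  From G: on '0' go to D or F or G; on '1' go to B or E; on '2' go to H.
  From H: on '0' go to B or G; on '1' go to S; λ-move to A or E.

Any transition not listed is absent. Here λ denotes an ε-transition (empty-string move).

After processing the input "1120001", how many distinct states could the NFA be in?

9

Start in {S}.
Read '1': {S} → {S, A, B, G}.
Read '1': {S, A, B, G} → {S, A, B, C, E, F, G, H}.
Read '2': {S, A, B, C, E, F, G, H} → {S, A, B, C, E, F, G, H}.
Read '0': {S, A, B, C, E, F, G, H} → {S, A, B, C, D, E, F, G, H}.
Read '0': {S, A, B, C, D, E, F, G, H} → {S, A, B, C, D, E, F, G, H}.
Read '0': {S, A, B, C, D, E, F, G, H} → {S, A, B, C, D, E, F, G, H}.
Read '1': {S, A, B, C, D, E, F, G, H} → {S, A, B, C, D, E, F, G, H}.
That set has 9 states.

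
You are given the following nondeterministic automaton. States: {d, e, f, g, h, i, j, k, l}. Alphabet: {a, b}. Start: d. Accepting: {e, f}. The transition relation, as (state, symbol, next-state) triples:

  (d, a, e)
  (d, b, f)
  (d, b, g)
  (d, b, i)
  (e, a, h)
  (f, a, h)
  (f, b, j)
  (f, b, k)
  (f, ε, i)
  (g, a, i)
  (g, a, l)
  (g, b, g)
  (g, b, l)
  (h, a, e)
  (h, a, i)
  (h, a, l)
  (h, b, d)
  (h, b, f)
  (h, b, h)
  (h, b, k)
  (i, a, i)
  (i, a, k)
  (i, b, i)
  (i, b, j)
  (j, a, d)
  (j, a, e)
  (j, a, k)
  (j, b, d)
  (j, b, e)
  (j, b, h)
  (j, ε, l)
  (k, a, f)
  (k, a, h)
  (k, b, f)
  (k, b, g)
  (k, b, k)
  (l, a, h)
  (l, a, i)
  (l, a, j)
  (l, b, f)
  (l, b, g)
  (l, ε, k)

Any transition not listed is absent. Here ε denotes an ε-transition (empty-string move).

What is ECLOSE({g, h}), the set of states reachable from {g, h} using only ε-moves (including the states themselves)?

{g, h}

Begin with {g, h}.
No ε-moves leave this set, so the closure equals the set itself.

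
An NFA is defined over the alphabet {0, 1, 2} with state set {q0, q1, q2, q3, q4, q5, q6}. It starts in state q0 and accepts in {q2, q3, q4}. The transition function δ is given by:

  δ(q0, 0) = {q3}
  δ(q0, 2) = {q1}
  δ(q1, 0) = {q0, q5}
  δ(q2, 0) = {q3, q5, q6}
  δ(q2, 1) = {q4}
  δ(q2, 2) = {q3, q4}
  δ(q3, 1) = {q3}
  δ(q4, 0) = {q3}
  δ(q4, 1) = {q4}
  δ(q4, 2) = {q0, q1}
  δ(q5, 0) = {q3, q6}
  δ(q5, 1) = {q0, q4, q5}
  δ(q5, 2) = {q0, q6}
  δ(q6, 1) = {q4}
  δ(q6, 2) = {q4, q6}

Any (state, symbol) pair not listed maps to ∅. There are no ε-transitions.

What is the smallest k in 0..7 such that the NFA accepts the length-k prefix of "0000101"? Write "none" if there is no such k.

1

Start in {q0}.
Read '0': q0→{q3}; now {q3}.
None of the earlier sets intersect F, but {q3} does.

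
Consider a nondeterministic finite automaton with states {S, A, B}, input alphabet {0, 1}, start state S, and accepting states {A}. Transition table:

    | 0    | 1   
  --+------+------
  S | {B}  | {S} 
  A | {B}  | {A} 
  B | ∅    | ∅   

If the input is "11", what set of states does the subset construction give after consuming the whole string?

{S}

Start in {S}.
Read '1': {S} → {S}.
Read '1': {S} → {S}.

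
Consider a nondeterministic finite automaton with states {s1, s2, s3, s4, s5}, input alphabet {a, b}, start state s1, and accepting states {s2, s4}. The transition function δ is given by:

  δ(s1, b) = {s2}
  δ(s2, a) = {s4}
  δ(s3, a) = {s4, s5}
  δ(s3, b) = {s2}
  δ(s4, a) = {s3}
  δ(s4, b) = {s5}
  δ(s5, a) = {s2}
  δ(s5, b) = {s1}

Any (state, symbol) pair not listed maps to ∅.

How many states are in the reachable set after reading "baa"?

Start in {s1}.
Read 'b': {s1} → {s2}.
Read 'a': {s2} → {s4}.
Read 'a': {s4} → {s3}.
That set has 1 state.

1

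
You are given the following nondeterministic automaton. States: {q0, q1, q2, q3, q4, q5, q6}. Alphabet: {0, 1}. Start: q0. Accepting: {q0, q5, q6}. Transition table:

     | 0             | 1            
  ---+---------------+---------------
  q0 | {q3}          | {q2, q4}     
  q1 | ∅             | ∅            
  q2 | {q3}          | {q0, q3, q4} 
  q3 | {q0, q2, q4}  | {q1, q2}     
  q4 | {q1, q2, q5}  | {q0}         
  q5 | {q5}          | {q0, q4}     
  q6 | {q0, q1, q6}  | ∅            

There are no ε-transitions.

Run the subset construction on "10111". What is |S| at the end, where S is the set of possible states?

Start in {q0}.
Read '1': q0→{q2, q4}; now {q2, q4}.
Read '0': q2→{q3}, q4→{q1, q2, q5}; now {q1, q2, q3, q5}.
Read '1': q1→∅, q2→{q0, q3, q4}, q3→{q1, q2}, q5→{q0, q4}; now {q0, q1, q2, q3, q4}.
Read '1': q0→{q2, q4}, q1→∅, q2→{q0, q3, q4}, q3→{q1, q2}, q4→{q0}; now {q0, q1, q2, q3, q4}.
Read '1': q0→{q2, q4}, q1→∅, q2→{q0, q3, q4}, q3→{q1, q2}, q4→{q0}; now {q0, q1, q2, q3, q4}.
That set has 5 states.

5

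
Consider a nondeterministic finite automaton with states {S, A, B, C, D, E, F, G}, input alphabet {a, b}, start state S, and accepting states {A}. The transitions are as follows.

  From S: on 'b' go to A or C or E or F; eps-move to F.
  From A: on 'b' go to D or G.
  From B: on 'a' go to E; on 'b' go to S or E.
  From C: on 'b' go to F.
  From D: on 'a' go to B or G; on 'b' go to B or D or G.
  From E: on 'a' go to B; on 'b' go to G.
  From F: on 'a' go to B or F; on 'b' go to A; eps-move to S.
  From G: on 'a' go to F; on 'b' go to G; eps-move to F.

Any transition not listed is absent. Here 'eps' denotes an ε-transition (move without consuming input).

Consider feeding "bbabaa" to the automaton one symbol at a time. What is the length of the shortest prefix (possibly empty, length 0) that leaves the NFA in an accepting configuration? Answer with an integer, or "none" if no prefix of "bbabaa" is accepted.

1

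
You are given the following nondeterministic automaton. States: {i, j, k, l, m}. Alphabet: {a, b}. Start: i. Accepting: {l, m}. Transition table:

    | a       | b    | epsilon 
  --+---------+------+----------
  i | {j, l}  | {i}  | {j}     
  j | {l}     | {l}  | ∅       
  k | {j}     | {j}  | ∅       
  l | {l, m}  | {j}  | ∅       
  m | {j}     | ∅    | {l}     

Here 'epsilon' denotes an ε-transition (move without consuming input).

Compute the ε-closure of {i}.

{i, j}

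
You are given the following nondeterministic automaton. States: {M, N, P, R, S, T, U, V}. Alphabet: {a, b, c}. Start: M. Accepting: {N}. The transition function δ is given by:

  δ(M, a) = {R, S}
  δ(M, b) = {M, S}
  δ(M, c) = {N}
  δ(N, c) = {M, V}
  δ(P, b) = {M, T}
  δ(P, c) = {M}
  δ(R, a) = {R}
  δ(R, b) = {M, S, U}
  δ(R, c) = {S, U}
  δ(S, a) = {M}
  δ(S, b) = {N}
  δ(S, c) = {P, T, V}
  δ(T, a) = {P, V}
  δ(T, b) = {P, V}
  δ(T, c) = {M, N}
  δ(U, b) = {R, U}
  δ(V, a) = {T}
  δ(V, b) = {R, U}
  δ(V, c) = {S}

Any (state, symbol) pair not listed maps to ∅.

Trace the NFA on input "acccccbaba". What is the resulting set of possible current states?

{M, P, R, S, T, V}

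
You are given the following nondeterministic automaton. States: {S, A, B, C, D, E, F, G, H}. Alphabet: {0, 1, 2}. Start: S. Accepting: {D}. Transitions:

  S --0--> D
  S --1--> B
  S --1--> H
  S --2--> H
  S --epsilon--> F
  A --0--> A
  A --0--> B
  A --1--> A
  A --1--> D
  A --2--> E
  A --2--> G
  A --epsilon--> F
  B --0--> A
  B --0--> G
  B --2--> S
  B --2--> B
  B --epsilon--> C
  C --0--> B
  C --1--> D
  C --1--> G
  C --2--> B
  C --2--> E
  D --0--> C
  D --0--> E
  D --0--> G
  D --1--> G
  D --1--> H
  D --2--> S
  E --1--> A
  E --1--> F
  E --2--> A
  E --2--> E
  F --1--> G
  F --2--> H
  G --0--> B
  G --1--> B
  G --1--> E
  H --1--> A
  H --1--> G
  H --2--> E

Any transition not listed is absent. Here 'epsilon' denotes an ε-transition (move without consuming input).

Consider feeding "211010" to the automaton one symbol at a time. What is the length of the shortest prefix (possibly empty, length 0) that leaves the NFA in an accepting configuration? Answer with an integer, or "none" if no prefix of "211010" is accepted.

Start: ε-closure({S}) = {S, F}.
Read '2': S→{H}, F→{H}; now {H}.
Read '1': H→{A, G}; union {A, G}; ε-closure = {A, F, G}.
Read '1': A→{A, D}, F→{G}, G→{B, E}; union {A, B, D, E, G}; ε-closure = {A, B, C, D, E, F, G}.
None of the earlier sets intersect F, but {A, B, C, D, E, F, G} does.

3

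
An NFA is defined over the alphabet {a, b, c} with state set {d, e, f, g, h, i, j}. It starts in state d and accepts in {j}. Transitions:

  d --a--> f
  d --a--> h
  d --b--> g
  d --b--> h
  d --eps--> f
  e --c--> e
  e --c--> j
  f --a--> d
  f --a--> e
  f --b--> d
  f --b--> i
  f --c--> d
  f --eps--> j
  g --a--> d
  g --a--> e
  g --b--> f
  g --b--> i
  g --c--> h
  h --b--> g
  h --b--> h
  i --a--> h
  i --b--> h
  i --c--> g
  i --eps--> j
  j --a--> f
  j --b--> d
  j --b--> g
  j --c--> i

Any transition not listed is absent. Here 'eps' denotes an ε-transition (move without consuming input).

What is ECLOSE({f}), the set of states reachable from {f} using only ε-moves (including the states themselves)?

{f, j}

Begin with {f}.
ε-move f → j; add j.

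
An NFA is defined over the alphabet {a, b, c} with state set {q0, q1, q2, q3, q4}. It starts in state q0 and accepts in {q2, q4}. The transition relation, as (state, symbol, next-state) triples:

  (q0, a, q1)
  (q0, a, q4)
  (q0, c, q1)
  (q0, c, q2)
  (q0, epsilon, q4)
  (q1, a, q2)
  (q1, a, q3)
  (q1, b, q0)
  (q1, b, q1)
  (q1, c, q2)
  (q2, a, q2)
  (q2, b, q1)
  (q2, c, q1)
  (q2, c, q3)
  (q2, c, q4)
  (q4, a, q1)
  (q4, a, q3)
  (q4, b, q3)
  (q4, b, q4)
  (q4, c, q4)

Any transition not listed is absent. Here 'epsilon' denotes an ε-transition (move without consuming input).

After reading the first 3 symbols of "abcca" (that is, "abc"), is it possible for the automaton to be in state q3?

No

Start: ε-closure({q0}) = {q0, q4}.
Read 'a': {q0, q4} → {q1, q3, q4}.
Read 'b': {q1, q3, q4} → {q0, q1, q3, q4}.
Read 'c': {q0, q1, q3, q4} → {q1, q2, q4}.
State q3 is not in {q1, q2, q4}.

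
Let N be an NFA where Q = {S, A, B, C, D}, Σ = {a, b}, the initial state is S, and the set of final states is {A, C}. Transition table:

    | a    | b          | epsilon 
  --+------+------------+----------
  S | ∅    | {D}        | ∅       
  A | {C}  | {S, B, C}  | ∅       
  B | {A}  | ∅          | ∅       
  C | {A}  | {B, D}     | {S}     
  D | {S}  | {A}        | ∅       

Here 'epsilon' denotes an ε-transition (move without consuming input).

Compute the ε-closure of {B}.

Begin with {B}.
No ε-moves leave this set, so the closure equals the set itself.

{B}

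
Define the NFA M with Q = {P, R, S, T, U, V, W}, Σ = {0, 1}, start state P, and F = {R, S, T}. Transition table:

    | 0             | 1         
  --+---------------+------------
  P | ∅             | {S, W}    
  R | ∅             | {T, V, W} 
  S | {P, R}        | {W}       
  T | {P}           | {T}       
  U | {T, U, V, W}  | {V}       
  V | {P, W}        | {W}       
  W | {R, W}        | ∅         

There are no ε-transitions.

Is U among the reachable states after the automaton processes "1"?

No

Start in {P}.
Read '1': {P} → {S, W}.
State U is not in {S, W}.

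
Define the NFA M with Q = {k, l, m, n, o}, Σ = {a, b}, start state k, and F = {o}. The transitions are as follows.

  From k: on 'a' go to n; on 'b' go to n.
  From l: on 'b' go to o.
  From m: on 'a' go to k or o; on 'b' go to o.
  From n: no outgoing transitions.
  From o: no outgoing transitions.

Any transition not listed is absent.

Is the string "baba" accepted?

No

Start in {k}.
Read 'b': {k} → {n}.
Read 'a': {n} → ∅.
The set is empty and remains empty for the remaining 2 symbols.
The final set ∅ contains no accepting state.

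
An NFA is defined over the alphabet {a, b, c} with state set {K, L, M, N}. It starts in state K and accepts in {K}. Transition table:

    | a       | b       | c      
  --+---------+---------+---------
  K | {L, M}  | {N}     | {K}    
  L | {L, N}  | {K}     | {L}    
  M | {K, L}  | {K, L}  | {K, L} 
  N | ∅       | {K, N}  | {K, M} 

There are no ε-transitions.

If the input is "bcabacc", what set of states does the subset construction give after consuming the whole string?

Start in {K}.
Read 'b': K→{N}; now {N}.
Read 'c': N→{K, M}; now {K, M}.
Read 'a': K→{L, M}, M→{K, L}; now {K, L, M}.
Read 'b': K→{N}, L→{K}, M→{K, L}; now {K, L, N}.
Read 'a': K→{L, M}, L→{L, N}, N→∅; now {L, M, N}.
Read 'c': L→{L}, M→{K, L}, N→{K, M}; now {K, L, M}.
Read 'c': K→{K}, L→{L}, M→{K, L}; now {K, L}.

{K, L}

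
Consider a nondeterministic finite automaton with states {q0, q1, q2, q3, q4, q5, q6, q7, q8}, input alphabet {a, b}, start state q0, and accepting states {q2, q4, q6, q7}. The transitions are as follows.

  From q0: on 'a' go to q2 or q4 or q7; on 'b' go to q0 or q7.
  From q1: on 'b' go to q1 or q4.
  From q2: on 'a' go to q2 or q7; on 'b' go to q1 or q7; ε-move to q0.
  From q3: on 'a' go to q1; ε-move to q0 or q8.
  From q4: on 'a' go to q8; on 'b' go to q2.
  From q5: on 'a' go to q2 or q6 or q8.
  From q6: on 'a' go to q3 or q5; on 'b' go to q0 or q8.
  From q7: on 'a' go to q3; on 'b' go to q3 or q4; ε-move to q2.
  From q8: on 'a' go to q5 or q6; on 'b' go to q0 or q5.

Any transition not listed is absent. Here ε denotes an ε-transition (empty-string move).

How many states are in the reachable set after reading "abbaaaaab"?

8

Start in {q0}.
Read 'a': {q0} → {q0, q2, q4, q7}.
Read 'b': {q0, q2, q4, q7} → {q0, q1, q2, q3, q4, q7, q8}.
Read 'b': {q0, q1, q2, q3, q4, q7, q8} → {q0, q1, q2, q3, q4, q5, q7, q8}.
Read 'a': {q0, q1, q2, q3, q4, q5, q7, q8} → {q0, q1, q2, q3, q4, q5, q6, q7, q8}.
Read 'a': {q0, q1, q2, q3, q4, q5, q6, q7, q8} → {q0, q1, q2, q3, q4, q5, q6, q7, q8}.
Read 'a': {q0, q1, q2, q3, q4, q5, q6, q7, q8} → {q0, q1, q2, q3, q4, q5, q6, q7, q8}.
Read 'a': {q0, q1, q2, q3, q4, q5, q6, q7, q8} → {q0, q1, q2, q3, q4, q5, q6, q7, q8}.
Read 'a': {q0, q1, q2, q3, q4, q5, q6, q7, q8} → {q0, q1, q2, q3, q4, q5, q6, q7, q8}.
Read 'b': {q0, q1, q2, q3, q4, q5, q6, q7, q8} → {q0, q1, q2, q3, q4, q5, q7, q8}.
That set has 8 states.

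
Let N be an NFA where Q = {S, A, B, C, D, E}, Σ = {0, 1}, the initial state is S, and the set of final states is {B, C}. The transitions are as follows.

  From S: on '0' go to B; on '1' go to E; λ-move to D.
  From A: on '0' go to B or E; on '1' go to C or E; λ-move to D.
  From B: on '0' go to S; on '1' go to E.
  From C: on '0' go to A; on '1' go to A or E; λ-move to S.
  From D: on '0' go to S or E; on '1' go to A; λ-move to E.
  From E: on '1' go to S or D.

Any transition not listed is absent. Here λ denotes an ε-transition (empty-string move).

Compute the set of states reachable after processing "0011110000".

{S, B, D, E}

Start: ε-closure({S}) = {S, D, E}.
Read '0': S→{B}, D→{S, E}, E→∅; union {S, B, E}; ε-closure = {S, B, D, E}.
Read '0': S→{B}, B→{S}, D→{S, E}, E→∅; union {S, B, E}; ε-closure = {S, B, D, E}.
Read '1': S→{E}, B→{E}, D→{A}, E→{S, D}; now {S, A, D, E}.
Read '1': S→{E}, A→{C, E}, D→{A}, E→{S, D}; now {S, A, C, D, E}.
Read '1': S→{E}, A→{C, E}, C→{A, E}, D→{A}, E→{S, D}; now {S, A, C, D, E}.
Read '1': S→{E}, A→{C, E}, C→{A, E}, D→{A}, E→{S, D}; now {S, A, C, D, E}.
Read '0': S→{B}, A→{B, E}, C→{A}, D→{S, E}, E→∅; union {S, A, B, E}; ε-closure = {S, A, B, D, E}.
Read '0': S→{B}, A→{B, E}, B→{S}, D→{S, E}, E→∅; union {S, B, E}; ε-closure = {S, B, D, E}.
Read '0': S→{B}, B→{S}, D→{S, E}, E→∅; union {S, B, E}; ε-closure = {S, B, D, E}.
Read '0': S→{B}, B→{S}, D→{S, E}, E→∅; union {S, B, E}; ε-closure = {S, B, D, E}.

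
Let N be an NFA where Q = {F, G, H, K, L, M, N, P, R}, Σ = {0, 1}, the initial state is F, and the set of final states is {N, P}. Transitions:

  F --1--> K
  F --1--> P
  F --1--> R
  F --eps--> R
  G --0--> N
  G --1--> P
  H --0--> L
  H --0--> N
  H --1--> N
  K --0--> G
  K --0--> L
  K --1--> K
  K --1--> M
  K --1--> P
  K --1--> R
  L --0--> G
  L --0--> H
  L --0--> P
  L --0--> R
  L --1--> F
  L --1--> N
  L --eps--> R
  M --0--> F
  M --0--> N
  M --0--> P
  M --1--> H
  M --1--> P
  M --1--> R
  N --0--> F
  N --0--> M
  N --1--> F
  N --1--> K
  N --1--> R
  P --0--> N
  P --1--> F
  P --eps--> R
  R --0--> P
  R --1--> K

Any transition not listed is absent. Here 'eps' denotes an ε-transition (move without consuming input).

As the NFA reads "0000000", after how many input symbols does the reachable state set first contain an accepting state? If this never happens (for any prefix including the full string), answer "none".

1

Start: ε-closure({F}) = {F, R}.
Read '0': {F, R} → {P, R}.
None of the earlier sets intersect F, but {P, R} does.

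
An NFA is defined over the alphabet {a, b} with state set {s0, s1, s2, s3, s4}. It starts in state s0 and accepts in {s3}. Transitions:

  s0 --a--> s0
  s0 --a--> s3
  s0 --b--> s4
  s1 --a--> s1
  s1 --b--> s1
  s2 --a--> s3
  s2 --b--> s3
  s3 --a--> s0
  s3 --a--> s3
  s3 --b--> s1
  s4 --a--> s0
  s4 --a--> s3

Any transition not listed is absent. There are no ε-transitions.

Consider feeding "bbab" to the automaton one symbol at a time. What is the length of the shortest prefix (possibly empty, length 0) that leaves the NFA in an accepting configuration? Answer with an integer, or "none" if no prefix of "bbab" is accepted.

Start in {s0}.
Read 'b': s0→{s4}; now {s4}.
Read 'b': s4→∅; now ∅.
The set is empty and remains empty for the remaining 2 symbols.
No reachable set along the way intersects F.

none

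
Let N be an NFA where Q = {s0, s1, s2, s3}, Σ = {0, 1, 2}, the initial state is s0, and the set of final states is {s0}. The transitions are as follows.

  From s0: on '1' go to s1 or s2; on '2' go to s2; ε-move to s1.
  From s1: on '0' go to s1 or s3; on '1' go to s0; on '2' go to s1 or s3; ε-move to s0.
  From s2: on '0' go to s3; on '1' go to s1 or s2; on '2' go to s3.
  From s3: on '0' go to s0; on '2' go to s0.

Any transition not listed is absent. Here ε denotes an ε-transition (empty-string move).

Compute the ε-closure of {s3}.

Begin with {s3}.
No ε-moves leave this set, so the closure equals the set itself.

{s3}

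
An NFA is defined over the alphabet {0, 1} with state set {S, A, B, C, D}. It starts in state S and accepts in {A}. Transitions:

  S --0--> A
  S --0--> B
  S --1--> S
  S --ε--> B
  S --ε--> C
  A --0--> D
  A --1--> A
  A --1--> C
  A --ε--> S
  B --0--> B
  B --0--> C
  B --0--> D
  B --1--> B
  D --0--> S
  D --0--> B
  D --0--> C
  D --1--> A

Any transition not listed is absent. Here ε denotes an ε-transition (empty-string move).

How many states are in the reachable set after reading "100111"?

4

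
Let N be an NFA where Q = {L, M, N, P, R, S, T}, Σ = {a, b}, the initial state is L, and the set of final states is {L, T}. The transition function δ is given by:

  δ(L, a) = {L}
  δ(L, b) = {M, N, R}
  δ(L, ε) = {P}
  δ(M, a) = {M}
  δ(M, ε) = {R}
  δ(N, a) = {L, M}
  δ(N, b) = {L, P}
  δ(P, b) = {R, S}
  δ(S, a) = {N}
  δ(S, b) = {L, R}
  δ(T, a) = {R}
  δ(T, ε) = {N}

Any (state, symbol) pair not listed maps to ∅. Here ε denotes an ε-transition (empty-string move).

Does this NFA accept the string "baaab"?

No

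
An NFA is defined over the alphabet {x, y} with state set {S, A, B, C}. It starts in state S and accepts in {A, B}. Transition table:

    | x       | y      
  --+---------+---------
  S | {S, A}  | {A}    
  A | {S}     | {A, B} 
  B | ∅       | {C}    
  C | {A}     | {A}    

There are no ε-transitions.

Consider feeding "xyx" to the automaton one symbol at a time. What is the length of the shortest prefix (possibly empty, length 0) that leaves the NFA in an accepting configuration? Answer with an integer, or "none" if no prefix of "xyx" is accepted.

1

Start in {S}.
Read 'x': S→{S, A}; now {S, A}.
None of the earlier sets intersect F, but {S, A} does.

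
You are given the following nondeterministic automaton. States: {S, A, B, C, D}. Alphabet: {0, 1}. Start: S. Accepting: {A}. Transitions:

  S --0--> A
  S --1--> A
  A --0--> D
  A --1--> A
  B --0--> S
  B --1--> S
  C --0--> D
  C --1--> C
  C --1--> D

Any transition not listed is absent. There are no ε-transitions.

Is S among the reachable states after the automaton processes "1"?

No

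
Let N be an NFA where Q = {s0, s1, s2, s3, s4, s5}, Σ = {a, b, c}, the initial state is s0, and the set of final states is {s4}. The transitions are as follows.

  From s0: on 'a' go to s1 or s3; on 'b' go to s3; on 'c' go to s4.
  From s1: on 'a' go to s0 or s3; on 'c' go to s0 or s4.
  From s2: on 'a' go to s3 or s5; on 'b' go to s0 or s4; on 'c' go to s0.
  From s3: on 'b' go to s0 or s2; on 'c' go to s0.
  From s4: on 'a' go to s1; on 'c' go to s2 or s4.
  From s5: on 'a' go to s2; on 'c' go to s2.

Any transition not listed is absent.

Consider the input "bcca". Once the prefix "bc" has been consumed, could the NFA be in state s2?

Start in {s0}.
Read 'b': {s0} → {s3}.
Read 'c': {s3} → {s0}.
State s2 is not in {s0}.

No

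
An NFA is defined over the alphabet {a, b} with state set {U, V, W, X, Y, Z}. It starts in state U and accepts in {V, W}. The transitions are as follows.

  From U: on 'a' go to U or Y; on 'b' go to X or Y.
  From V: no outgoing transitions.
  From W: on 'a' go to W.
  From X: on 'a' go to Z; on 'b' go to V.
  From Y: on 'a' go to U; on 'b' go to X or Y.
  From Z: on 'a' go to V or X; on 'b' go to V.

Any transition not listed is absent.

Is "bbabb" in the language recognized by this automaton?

Start in {U}.
Read 'b': U→{X, Y}; now {X, Y}.
Read 'b': X→{V}, Y→{X, Y}; now {V, X, Y}.
Read 'a': V→∅, X→{Z}, Y→{U}; now {U, Z}.
Read 'b': U→{X, Y}, Z→{V}; now {V, X, Y}.
Read 'b': V→∅, X→{V}, Y→{X, Y}; now {V, X, Y}.
The final set {V, X, Y} contains the accepting state V.

Yes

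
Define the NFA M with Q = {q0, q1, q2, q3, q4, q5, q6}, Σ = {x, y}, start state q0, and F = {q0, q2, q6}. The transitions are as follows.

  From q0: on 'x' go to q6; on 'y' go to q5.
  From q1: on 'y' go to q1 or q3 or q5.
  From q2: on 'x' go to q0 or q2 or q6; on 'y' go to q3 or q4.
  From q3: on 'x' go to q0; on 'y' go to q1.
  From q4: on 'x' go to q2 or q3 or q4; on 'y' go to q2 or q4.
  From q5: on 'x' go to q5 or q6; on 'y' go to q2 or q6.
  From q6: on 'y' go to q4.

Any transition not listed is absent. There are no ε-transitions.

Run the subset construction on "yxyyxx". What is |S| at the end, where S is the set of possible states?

5

Start in {q0}.
Read 'y': q0→{q5}; now {q5}.
Read 'x': q5→{q5, q6}; now {q5, q6}.
Read 'y': q5→{q2, q6}, q6→{q4}; now {q2, q4, q6}.
Read 'y': q2→{q3, q4}, q4→{q2, q4}, q6→{q4}; now {q2, q3, q4}.
Read 'x': q2→{q0, q2, q6}, q3→{q0}, q4→{q2, q3, q4}; now {q0, q2, q3, q4, q6}.
Read 'x': q0→{q6}, q2→{q0, q2, q6}, q3→{q0}, q4→{q2, q3, q4}, q6→∅; now {q0, q2, q3, q4, q6}.
That set has 5 states.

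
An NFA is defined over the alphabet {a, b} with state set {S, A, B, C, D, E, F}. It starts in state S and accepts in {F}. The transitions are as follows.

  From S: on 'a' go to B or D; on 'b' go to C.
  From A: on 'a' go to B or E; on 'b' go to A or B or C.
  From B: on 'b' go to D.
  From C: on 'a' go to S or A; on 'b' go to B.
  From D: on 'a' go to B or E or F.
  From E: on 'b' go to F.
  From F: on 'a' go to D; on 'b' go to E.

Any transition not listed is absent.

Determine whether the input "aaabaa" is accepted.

Start in {S}.
Read 'a': {S} → {B, D}.
Read 'a': {B, D} → {B, E, F}.
Read 'a': {B, E, F} → {D}.
Read 'b': {D} → ∅.
The set is empty and remains empty for the remaining 2 symbols.
The final set ∅ contains no accepting state.

No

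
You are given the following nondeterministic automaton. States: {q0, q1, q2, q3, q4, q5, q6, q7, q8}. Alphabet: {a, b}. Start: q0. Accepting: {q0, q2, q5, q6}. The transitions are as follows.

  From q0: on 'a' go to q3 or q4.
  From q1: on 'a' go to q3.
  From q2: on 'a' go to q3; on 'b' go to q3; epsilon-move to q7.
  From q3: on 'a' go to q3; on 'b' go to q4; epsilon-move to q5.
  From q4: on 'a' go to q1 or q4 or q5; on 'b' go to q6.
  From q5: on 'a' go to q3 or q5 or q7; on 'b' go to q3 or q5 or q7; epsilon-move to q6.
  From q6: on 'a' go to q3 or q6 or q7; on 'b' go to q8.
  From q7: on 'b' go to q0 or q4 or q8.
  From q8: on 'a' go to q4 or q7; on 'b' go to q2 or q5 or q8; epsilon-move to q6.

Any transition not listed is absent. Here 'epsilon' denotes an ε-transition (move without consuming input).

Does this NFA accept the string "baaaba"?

Start in {q0}.
Read 'b': q0→∅; now ∅.
The set is empty and remains empty for the remaining 5 symbols.
The final set ∅ contains no accepting state.

No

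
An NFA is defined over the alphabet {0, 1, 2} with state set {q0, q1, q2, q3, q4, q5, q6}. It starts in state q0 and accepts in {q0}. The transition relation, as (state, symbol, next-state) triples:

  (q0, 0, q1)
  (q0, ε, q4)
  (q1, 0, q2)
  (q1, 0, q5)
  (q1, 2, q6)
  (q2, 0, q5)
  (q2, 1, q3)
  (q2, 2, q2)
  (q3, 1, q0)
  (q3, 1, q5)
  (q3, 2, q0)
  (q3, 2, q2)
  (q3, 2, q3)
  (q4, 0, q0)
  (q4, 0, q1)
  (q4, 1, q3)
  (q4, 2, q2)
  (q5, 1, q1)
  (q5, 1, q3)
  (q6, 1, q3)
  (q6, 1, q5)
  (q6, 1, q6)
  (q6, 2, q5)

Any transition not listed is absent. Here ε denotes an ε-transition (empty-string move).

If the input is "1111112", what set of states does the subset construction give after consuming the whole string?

Start: ε-closure({q0}) = {q0, q4}.
Read '1': q0→∅, q4→{q3}; now {q3}.
Read '1': q3→{q0, q5}; union {q0, q5}; ε-closure = {q0, q4, q5}.
Read '1': q0→∅, q4→{q3}, q5→{q1, q3}; now {q1, q3}.
Read '1': q1→∅, q3→{q0, q5}; union {q0, q5}; ε-closure = {q0, q4, q5}.
Read '1': q0→∅, q4→{q3}, q5→{q1, q3}; now {q1, q3}.
Read '1': q1→∅, q3→{q0, q5}; union {q0, q5}; ε-closure = {q0, q4, q5}.
Read '2': q0→∅, q4→{q2}, q5→∅; now {q2}.

{q2}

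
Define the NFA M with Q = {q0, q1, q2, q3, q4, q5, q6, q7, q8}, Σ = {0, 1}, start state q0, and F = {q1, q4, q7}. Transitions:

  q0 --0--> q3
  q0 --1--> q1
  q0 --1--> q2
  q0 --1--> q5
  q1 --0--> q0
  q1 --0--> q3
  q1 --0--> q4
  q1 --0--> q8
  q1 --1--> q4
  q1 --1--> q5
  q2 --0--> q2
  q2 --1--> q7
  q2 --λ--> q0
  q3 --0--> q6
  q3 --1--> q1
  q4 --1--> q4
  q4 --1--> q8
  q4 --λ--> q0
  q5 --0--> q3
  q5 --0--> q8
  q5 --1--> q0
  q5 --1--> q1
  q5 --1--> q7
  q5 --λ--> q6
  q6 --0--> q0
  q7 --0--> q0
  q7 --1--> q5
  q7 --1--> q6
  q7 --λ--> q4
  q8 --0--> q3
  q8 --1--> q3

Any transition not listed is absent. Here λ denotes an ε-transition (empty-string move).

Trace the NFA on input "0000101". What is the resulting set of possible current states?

Start in {q0}.
Read '0': {q0} → {q3}.
Read '0': {q3} → {q6}.
Read '0': {q6} → {q0}.
Read '0': {q0} → {q3}.
Read '1': {q3} → {q1}.
Read '0': {q1} → {q0, q3, q4, q8}.
Read '1': {q0, q3, q4, q8} → {q0, q1, q2, q3, q4, q5, q6, q8}.

{q0, q1, q2, q3, q4, q5, q6, q8}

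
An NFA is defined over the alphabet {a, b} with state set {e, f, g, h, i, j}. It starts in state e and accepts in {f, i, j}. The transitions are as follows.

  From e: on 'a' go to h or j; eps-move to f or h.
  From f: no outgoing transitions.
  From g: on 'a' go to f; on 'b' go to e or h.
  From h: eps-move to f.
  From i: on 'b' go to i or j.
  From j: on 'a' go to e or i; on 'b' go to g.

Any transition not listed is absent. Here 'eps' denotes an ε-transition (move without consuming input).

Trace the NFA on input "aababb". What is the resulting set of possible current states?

{g, i, j}

Start: ε-closure({e}) = {e, f, h}.
Read 'a': {e, f, h} → {f, h, j}.
Read 'a': {f, h, j} → {e, f, h, i}.
Read 'b': {e, f, h, i} → {i, j}.
Read 'a': {i, j} → {e, f, h, i}.
Read 'b': {e, f, h, i} → {i, j}.
Read 'b': {i, j} → {g, i, j}.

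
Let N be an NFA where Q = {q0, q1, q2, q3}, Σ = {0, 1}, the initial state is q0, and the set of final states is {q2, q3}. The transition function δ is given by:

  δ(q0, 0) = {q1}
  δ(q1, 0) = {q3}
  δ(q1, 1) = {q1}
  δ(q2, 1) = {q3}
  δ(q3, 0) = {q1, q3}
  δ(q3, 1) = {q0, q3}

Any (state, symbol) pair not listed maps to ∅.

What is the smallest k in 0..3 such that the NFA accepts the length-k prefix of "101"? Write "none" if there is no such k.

Start in {q0}.
Read '1': q0→∅; now ∅.
The set is empty and remains empty for the remaining 2 symbols.
No reachable set along the way intersects F.

none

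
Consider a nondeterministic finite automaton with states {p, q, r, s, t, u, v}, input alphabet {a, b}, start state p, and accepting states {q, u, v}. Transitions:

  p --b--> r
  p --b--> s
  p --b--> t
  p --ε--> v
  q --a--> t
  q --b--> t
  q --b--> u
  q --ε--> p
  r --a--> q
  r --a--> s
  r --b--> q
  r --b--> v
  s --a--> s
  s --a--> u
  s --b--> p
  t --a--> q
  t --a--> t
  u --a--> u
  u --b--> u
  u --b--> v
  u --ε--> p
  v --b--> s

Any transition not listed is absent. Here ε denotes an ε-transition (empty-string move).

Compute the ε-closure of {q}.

{p, q, v}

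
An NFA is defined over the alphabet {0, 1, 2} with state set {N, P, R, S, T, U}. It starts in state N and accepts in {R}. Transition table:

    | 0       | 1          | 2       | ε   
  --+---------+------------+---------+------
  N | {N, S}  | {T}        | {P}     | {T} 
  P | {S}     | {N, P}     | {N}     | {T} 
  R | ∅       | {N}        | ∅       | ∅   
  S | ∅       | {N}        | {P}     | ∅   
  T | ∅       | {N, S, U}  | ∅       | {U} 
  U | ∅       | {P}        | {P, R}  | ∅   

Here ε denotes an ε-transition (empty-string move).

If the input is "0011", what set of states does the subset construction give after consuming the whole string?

{N, P, S, T, U}

Start: ε-closure({N}) = {N, T, U}.
Read '0': N→{N, S}, T→∅, U→∅; union {N, S}; ε-closure = {N, S, T, U}.
Read '0': N→{N, S}, S→∅, T→∅, U→∅; union {N, S}; ε-closure = {N, S, T, U}.
Read '1': N→{T}, S→{N}, T→{N, S, U}, U→{P}; now {N, P, S, T, U}.
Read '1': N→{T}, P→{N, P}, S→{N}, T→{N, S, U}, U→{P}; now {N, P, S, T, U}.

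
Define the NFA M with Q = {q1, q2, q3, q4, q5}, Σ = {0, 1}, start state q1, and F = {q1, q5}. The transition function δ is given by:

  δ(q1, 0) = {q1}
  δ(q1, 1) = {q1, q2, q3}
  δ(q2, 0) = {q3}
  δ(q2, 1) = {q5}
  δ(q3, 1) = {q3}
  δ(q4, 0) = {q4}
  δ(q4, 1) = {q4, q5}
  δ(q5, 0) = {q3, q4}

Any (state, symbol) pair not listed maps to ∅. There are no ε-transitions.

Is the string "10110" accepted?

Yes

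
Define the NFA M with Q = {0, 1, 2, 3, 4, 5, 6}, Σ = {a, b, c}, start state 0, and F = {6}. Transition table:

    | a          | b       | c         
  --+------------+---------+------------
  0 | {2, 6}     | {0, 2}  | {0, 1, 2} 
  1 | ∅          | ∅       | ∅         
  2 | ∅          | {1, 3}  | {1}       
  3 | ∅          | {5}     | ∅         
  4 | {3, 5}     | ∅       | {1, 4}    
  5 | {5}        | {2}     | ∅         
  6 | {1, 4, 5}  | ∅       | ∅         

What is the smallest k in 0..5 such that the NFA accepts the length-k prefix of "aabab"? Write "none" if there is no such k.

1

Start in {0}.
Read 'a': {0} → {2, 6}.
None of the earlier sets intersect F, but {2, 6} does.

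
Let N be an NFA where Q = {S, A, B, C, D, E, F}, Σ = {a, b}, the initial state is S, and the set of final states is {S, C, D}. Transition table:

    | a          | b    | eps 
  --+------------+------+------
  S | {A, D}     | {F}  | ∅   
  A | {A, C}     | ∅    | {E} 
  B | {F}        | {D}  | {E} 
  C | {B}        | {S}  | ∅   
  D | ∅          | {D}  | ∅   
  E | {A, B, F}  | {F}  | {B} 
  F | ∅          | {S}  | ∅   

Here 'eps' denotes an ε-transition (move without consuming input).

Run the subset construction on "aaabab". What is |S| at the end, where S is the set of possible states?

Start in {S}.
Read 'a': S→{A, D}; union {A, D}; ε-closure = {A, B, D, E}.
Read 'a': A→{A, C}, B→{F}, D→∅, E→{A, B, F}; union {A, B, C, F}; ε-closure = {A, B, C, E, F}.
Read 'a': A→{A, C}, B→{F}, C→{B}, E→{A, B, F}, F→∅; union {A, B, C, F}; ε-closure = {A, B, C, E, F}.
Read 'b': A→∅, B→{D}, C→{S}, E→{F}, F→{S}; now {S, D, F}.
Read 'a': S→{A, D}, D→∅, F→∅; union {A, D}; ε-closure = {A, B, D, E}.
Read 'b': A→∅, B→{D}, D→{D}, E→{F}; now {D, F}.
That set has 2 states.

2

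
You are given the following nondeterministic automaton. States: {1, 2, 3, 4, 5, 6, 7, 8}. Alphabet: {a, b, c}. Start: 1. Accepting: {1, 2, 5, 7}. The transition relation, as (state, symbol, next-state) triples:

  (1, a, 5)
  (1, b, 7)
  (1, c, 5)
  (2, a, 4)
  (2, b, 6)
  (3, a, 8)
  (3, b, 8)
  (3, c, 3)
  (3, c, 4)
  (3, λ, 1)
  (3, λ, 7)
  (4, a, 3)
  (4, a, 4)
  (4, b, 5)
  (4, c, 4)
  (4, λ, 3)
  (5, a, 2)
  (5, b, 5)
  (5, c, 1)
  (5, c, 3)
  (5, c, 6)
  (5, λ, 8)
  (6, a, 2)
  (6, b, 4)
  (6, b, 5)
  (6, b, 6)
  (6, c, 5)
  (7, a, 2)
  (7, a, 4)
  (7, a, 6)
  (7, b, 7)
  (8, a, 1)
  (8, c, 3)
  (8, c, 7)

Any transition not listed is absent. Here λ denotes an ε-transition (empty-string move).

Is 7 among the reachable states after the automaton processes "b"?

Start in {1}.
Read 'b': 1→{7}; now {7}.
State 7 is in {7}.

Yes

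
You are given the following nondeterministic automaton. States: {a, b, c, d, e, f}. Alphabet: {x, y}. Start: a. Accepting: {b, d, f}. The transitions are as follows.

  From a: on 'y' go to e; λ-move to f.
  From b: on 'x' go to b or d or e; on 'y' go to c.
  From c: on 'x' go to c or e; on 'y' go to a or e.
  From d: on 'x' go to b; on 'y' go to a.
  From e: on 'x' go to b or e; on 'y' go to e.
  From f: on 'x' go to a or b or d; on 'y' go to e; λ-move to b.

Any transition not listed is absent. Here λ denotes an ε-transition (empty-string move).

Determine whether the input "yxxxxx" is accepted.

Start: ε-closure({a}) = {a, b, f}.
Read 'y': {a, b, f} → {c, e}.
Read 'x': {c, e} → {b, c, e}.
Read 'x': {b, c, e} → {b, c, d, e}.
Read 'x': {b, c, d, e} → {b, c, d, e}.
Read 'x': {b, c, d, e} → {b, c, d, e}.
Read 'x': {b, c, d, e} → {b, c, d, e}.
The final set {b, c, d, e} contains the accepting states b, d.

Yes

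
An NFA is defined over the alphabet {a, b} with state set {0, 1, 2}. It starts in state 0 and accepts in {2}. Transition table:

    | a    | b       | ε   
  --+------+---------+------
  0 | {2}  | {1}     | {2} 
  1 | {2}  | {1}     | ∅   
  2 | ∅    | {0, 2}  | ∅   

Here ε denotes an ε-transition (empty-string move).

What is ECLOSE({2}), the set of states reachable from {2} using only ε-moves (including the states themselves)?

{2}

Begin with {2}.
No ε-moves leave this set, so the closure equals the set itself.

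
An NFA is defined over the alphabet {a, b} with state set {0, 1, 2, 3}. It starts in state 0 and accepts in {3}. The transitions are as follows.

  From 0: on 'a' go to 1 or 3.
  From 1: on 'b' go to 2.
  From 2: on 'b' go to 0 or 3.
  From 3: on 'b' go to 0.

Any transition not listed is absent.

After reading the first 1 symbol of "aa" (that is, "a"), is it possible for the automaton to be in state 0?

Start in {0}.
Read 'a': 0→{1, 3}; now {1, 3}.
State 0 is not in {1, 3}.

No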